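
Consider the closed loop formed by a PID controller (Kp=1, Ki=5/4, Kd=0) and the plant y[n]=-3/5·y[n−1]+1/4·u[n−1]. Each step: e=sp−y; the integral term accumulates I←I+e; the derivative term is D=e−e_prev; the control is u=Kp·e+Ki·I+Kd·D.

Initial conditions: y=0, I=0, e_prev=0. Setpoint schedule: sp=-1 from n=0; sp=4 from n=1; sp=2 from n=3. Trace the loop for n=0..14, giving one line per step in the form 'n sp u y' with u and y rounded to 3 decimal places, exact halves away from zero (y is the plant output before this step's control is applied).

0 -1 -2.250 0.000
1 4 9.016 -0.563
2 4 7.622 2.591
3 2 9.925 0.351
4 2 7.666 2.271
5 2 11.190 0.554
6 2 8.698 2.465
7 2 12.098 0.695
8 2 9.427 2.607
9 2 12.752 0.792
10 2 9.941 2.712
11 2 13.223 0.858
12 2 10.301 2.791
13 2 13.566 0.901
14 2 10.552 2.851

(exact arithmetic carried between steps; '≈' marks a value shown rounded to 6 d.p. or computed from one; I and e_prev carry over from the previous line; the table rounds u and y to 3 d.p., halves away from zero)
n=0: y=0, sp=-1, e=sp−y=-1; I=-1, D=e−e_prev=-1; u=1·(-1)+5/4·(-1)+0·(-1)=-2.25; next y=-3/5·0+1/4·(-2.25)=-0.5625
n=1: y=-0.5625, sp=4, e=sp−y=4.5625; I=3.5625, D=e−e_prev=5.5625; u=1·4.5625+5/4·3.5625+0·5.5625=9.015625; next y=-3/5·(-0.5625)+1/4·9.015625≈2.591406
n=2: y≈2.591406, sp=4, e=sp−y≈1.408594; I≈4.971094, D=e−e_prev≈-3.153906; u=1·1.408594+5/4·4.971094+0·(-3.153906)≈7.622461; next y=-3/5·2.591406+1/4·7.622461≈0.350771
n=3: y≈0.350771, sp=2, e=sp−y≈1.649229; I≈6.620322, D=e−e_prev≈0.240635; u=1·1.649229+5/4·6.620322+0·0.240635≈9.924631; next y=-3/5·0.350771+1/4·9.924631≈2.270695
n=4: y≈2.270695, sp=2, e=sp−y≈-0.270695; I≈6.349627, D=e−e_prev≈-1.919923; u=1·(-0.270695)+5/4·6.349627+0·(-1.919923)≈7.666339; next y=-3/5·2.270695+1/4·7.666339≈0.554168
n=5: y≈0.554168, sp=2, e=sp−y≈1.445832; I≈7.795459, D=e−e_prev≈1.716527; u=1·1.445832+5/4·7.795459+0·1.716527≈11.190157; next y=-3/5·0.554168+1/4·11.190157≈2.465038
n=6: y≈2.465038, sp=2, e=sp−y≈-0.465038; I≈7.330421, D=e−e_prev≈-1.910871; u=1·(-0.465038)+5/4·7.330421+0·(-1.910871)≈8.697988; next y=-3/5·2.465038+1/4·8.697988≈0.695474
n=7: y≈0.695474, sp=2, e=sp−y≈1.304526; I≈8.634947, D=e−e_prev≈1.769565; u=1·1.304526+5/4·8.634947+0·1.769565≈12.098210; next y=-3/5·0.695474+1/4·12.098210≈2.607268
n=8: y≈2.607268, sp=2, e=sp−y≈-0.607268; I≈8.027679, D=e−e_prev≈-1.911794; u=1·(-0.607268)+5/4·8.027679+0·(-1.911794)≈9.427331; next y=-3/5·2.607268+1/4·9.427331≈0.792472
n=9: y≈0.792472, sp=2, e=sp−y≈1.207528; I≈9.235207, D=e−e_prev≈1.814796; u=1·1.207528+5/4·9.235207+0·1.814796≈12.751537; next y=-3/5·0.792472+1/4·12.751537≈2.712401
n=10: y≈2.712401, sp=2, e=sp−y≈-0.712401; I≈8.522806, D=e−e_prev≈-1.919930; u=1·(-0.712401)+5/4·8.522806+0·(-1.919930)≈9.941106; next y=-3/5·2.712401+1/4·9.941106≈0.857836
n=11: y≈0.857836, sp=2, e=sp−y≈1.142164; I≈9.664970, D=e−e_prev≈1.854565; u=1·1.142164+5/4·9.664970+0·1.854565≈13.223377; next y=-3/5·0.857836+1/4·13.223377≈2.791143
n=12: y≈2.791143, sp=2, e=sp−y≈-0.791143; I≈8.873827, D=e−e_prev≈-1.933307; u=1·(-0.791143)+5/4·8.873827+0·(-1.933307)≈10.301141; next y=-3/5·2.791143+1/4·10.301141≈0.900600
n=13: y≈0.900600, sp=2, e=sp−y≈1.099400; I≈9.973228, D=e−e_prev≈1.890543; u=1·1.099400+5/4·9.973228+0·1.890543≈13.565935; next y=-3/5·0.900600+1/4·13.565935≈2.851124
n=14: y≈2.851124, sp=2, e=sp−y≈-0.851124; I≈9.122104, D=e−e_prev≈-1.950524; u=1·(-0.851124)+5/4·9.122104+0·(-1.950524)≈10.551506; next y=-3/5·2.851124+1/4·10.551506≈0.927202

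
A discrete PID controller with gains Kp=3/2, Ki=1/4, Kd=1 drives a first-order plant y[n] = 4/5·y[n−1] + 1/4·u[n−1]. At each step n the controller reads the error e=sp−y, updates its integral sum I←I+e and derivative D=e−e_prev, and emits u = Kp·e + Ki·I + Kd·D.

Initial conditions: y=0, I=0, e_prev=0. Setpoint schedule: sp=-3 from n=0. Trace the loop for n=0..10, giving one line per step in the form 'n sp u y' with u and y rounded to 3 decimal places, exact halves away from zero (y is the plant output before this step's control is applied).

0 -3 -8.250 0.000
1 -3 -0.328 -2.063
2 -3 -3.534 -1.732
3 -3 -2.043 -2.269
4 -3 -2.606 -2.326
5 -3 -2.319 -2.512
6 -3 -2.415 -2.590
7 -3 -2.359 -2.676
8 -3 -2.376 -2.730
9 -3 -2.366 -2.778
10 -3 -2.371 -2.814

(exact arithmetic carried between steps; '≈' marks a value shown rounded to 6 d.p. or computed from one; I and e_prev carry over from the previous line; the table rounds u and y to 3 d.p., halves away from zero)
n=0: y=0, sp=-3, e=sp−y=-3; I=-3, D=e−e_prev=-3; u=3/2·(-3)+1/4·(-3)+1·(-3)=-8.25; next y=4/5·0+1/4·(-8.25)=-2.0625
n=1: y=-2.0625, sp=-3, e=sp−y=-0.9375; I=-3.9375, D=e−e_prev=2.0625; u=3/2·(-0.9375)+1/4·(-3.9375)+1·2.0625=-0.328125; next y=4/5·(-2.0625)+1/4·(-0.328125)≈-1.732031
n=2: y≈-1.732031, sp=-3, e=sp−y≈-1.267969; I≈-5.205469, D=e−e_prev≈-0.330469; u=3/2·(-1.267969)+1/4·(-5.205469)+1·(-0.330469)≈-3.533789; next y=4/5·(-1.732031)+1/4·(-3.533789)≈-2.269072
n=3: y≈-2.269072, sp=-3, e=sp−y≈-0.730928; I≈-5.936396, D=e−e_prev≈0.537041; u=3/2·(-0.730928)+1/4·(-5.936396)+1·0.537041≈-2.043450; next y=4/5·(-2.269072)+1/4·(-2.043450)≈-2.326120
n=4: y≈-2.326120, sp=-3, e=sp−y≈-0.673880; I≈-6.610276, D=e−e_prev≈0.057048; u=3/2·(-0.673880)+1/4·(-6.610276)+1·0.057048≈-2.606341; next y=4/5·(-2.326120)+1/4·(-2.606341)≈-2.512481
n=5: y≈-2.512481, sp=-3, e=sp−y≈-0.487519; I≈-7.097795, D=e−e_prev≈0.186361; u=3/2·(-0.487519)+1/4·(-7.097795)+1·0.186361≈-2.319366; next y=4/5·(-2.512481)+1/4·(-2.319366)≈-2.589826
n=6: y≈-2.589826, sp=-3, e=sp−y≈-0.410174; I≈-7.507968, D=e−e_prev≈0.077345; u=3/2·(-0.410174)+1/4·(-7.507968)+1·0.077345≈-2.414907; next y=4/5·(-2.589826)+1/4·(-2.414907)≈-2.675588
n=7: y≈-2.675588, sp=-3, e=sp−y≈-0.324412; I≈-7.832380, D=e−e_prev≈0.085762; u=3/2·(-0.324412)+1/4·(-7.832380)+1·0.085762≈-2.358952; next y=4/5·(-2.675588)+1/4·(-2.358952)≈-2.730208
n=8: y≈-2.730208, sp=-3, e=sp−y≈-0.269792; I≈-8.102172, D=e−e_prev≈0.054620; u=3/2·(-0.269792)+1/4·(-8.102172)+1·0.054620≈-2.375610; next y=4/5·(-2.730208)+1/4·(-2.375610)≈-2.778069
n=9: y≈-2.778069, sp=-3, e=sp−y≈-0.221931; I≈-8.324103, D=e−e_prev≈0.047861; u=3/2·(-0.221931)+1/4·(-8.324103)+1·0.047861≈-2.366061; next y=4/5·(-2.778069)+1/4·(-2.366061)≈-2.813971
n=10: y≈-2.813971, sp=-3, e=sp−y≈-0.186029; I≈-8.510132, D=e−e_prev≈0.035901; u=3/2·(-0.186029)+1/4·(-8.510132)+1·0.035901≈-2.370676; next y=4/5·(-2.813971)+1/4·(-2.370676)≈-2.843845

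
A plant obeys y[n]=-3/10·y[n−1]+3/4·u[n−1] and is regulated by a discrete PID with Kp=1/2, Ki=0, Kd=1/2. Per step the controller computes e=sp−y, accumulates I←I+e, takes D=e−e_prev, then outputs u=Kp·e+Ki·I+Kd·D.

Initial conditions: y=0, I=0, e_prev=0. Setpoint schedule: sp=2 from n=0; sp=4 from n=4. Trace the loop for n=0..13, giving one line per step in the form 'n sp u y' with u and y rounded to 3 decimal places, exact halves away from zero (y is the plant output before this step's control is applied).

0 2 2.000 0.000
1 2 -0.500 1.500
2 2 2.575 -0.825
3 2 -1.591 2.179
4 4 5.936 -1.847
5 4 -3.930 5.006
6 4 8.953 -4.449
7 4 -8.274 8.049
8 4 14.645 -8.620
9 4 -15.880 13.570
10 4 24.766 -15.981
11 4 -29.359 23.369
12 4 42.714 -29.030
13 4 -53.260 40.745

(exact arithmetic carried between steps; '≈' marks a value shown rounded to 6 d.p. or computed from one; I and e_prev carry over from the previous line; the table rounds u and y to 3 d.p., halves away from zero)
n=0: y=0, sp=2, e=sp−y=2; I=2, D=e−e_prev=2; u=1/2·2+0·2+1/2·2=2; next y=-3/10·0+3/4·2=1.5
n=1: y=1.5, sp=2, e=sp−y=0.5; I=2.5, D=e−e_prev=-1.5; u=1/2·0.5+0·2.5+1/2·(-1.5)=-0.5; next y=-3/10·1.5+3/4·(-0.5)=-0.825
n=2: y=-0.825, sp=2, e=sp−y=2.825; I=5.325, D=e−e_prev=2.325; u=1/2·2.825+0·5.325+1/2·2.325=2.575; next y=-3/10·(-0.825)+3/4·2.575=2.17875
n=3: y=2.17875, sp=2, e=sp−y=-0.17875; I=5.14625, D=e−e_prev=-3.00375; u=1/2·(-0.17875)+0·5.14625+1/2·(-3.00375)=-1.59125; next y=-3/10·2.17875+3/4·(-1.59125)≈-1.847063
n=4: y≈-1.847063, sp=4, e=sp−y≈5.847063; I≈10.993313, D=e−e_prev≈6.025813; u=1/2·5.847063+0·10.993313+1/2·6.025813≈5.936438; next y=-3/10·(-1.847063)+3/4·5.936438≈5.006447
n=5: y≈5.006447, sp=4, e=sp−y≈-1.006447; I≈9.986866, D=e−e_prev≈-6.853509; u=1/2·(-1.006447)+0·9.986866+1/2·(-6.853509)≈-3.929978; next y=-3/10·5.006447+3/4·(-3.929978)≈-4.449418
n=6: y≈-4.449418, sp=4, e=sp−y≈8.449418; I≈18.436283, D=e−e_prev≈9.455865; u=1/2·8.449418+0·18.436283+1/2·9.455865≈8.952641; next y=-3/10·(-4.449418)+3/4·8.952641≈8.049306
n=7: y≈8.049306, sp=4, e=sp−y≈-4.049306; I≈14.386977, D=e−e_prev≈-12.498724; u=1/2·(-4.049306)+0·14.386977+1/2·(-12.498724)≈-8.274015; next y=-3/10·8.049306+3/4·(-8.274015)≈-8.620303
n=8: y≈-8.620303, sp=4, e=sp−y≈12.620303; I≈27.007280, D=e−e_prev≈16.669609; u=1/2·12.620303+0·27.007280+1/2·16.669609≈14.644956; next y=-3/10·(-8.620303)+3/4·14.644956≈13.569808
n=9: y≈13.569808, sp=4, e=sp−y≈-9.569808; I≈17.437472, D=e−e_prev≈-22.190111; u=1/2·(-9.569808)+0·17.437472+1/2·(-22.190111)≈-15.879960; next y=-3/10·13.569808+3/4·(-15.879960)≈-15.980912
n=10: y≈-15.980912, sp=4, e=sp−y≈19.980912; I≈37.418384, D=e−e_prev≈29.550720; u=1/2·19.980912+0·37.418384+1/2·29.550720≈24.765816; next y=-3/10·(-15.980912)+3/4·24.765816≈23.368636
n=11: y≈23.368636, sp=4, e=sp−y≈-19.368636; I≈18.049749, D=e−e_prev≈-39.349548; u=1/2·(-19.368636)+0·18.049749+1/2·(-39.349548)≈-29.359092; next y=-3/10·23.368636+3/4·(-29.359092)≈-29.029909
n=12: y≈-29.029909, sp=4, e=sp−y≈33.029909; I≈51.079658, D=e−e_prev≈52.398545; u=1/2·33.029909+0·51.079658+1/2·52.398545≈42.714227; next y=-3/10·(-29.029909)+3/4·42.714227≈40.744643
n=13: y≈40.744643, sp=4, e=sp−y≈-36.744643; I≈14.335015, D=e−e_prev≈-69.774553; u=1/2·(-36.744643)+0·14.335015+1/2·(-69.774553)≈-53.259598; next y=-3/10·40.744643+3/4·(-53.259598)≈-52.168091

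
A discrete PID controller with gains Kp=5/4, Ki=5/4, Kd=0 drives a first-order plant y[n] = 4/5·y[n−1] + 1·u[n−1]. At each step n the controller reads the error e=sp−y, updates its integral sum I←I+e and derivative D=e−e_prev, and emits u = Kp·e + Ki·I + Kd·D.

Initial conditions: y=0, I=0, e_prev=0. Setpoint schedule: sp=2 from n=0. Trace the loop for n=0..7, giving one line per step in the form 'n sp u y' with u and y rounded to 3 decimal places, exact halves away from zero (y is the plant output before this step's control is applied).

0 2 5.000 0.000
1 2 -5.000 5.000
2 2 6.250 -1.000
3 2 -6.125 5.450
4 2 7.600 -1.765
5 2 -7.576 6.188
6 2 9.223 -2.626
7 2 -9.366 7.123

(exact arithmetic carried between steps; '≈' marks a value shown rounded to 6 d.p. or computed from one; I and e_prev carry over from the previous line; the table rounds u and y to 3 d.p., halves away from zero)
n=0: y=0, sp=2, e=sp−y=2; I=2, D=e−e_prev=2; u=5/4·2+5/4·2+0·2=5; next y=4/5·0+1·5=5
n=1: y=5, sp=2, e=sp−y=-3; I=-1, D=e−e_prev=-5; u=5/4·(-3)+5/4·(-1)+0·(-5)=-5; next y=4/5·5+1·(-5)=-1
n=2: y=-1, sp=2, e=sp−y=3; I=2, D=e−e_prev=6; u=5/4·3+5/4·2+0·6=6.25; next y=4/5·(-1)+1·6.25=5.45
n=3: y=5.45, sp=2, e=sp−y=-3.45; I=-1.45, D=e−e_prev=-6.45; u=5/4·(-3.45)+5/4·(-1.45)+0·(-6.45)=-6.125; next y=4/5·5.45+1·(-6.125)=-1.765
n=4: y=-1.765, sp=2, e=sp−y=3.765; I=2.315, D=e−e_prev=7.215; u=5/4·3.765+5/4·2.315+0·7.215=7.6; next y=4/5·(-1.765)+1·7.6=6.188
n=5: y=6.188, sp=2, e=sp−y=-4.188; I=-1.873, D=e−e_prev=-7.953; u=5/4·(-4.188)+5/4·(-1.873)+0·(-7.953)=-7.57625; next y=4/5·6.188+1·(-7.57625)=-2.62585
n=6: y=-2.62585, sp=2, e=sp−y=4.62585; I=2.75285, D=e−e_prev=8.81385; u=5/4·4.62585+5/4·2.75285+0·8.81385=9.223375; next y=4/5·(-2.62585)+1·9.223375=7.122695
n=7: y=7.122695, sp=2, e=sp−y=-5.122695; I=-2.369845, D=e−e_prev=-9.748545; u=5/4·(-5.122695)+5/4·(-2.369845)+0·(-9.748545)=-9.365675; next y=4/5·7.122695+1·(-9.365675)=-3.667519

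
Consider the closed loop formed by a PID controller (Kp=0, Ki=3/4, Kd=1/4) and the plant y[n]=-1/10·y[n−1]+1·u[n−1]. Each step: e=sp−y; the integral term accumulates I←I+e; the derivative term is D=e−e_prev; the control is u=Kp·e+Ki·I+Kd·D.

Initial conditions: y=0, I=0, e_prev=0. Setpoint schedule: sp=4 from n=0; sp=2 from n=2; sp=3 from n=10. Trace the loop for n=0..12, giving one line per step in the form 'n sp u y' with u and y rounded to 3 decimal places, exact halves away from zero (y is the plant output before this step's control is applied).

(exact arithmetic carried between steps; '≈' marks a value shown rounded to 6 d.p. or computed from one; I and e_prev carry over from the previous line; the table rounds u and y to 3 d.p., halves away from zero)
n=0: y=0, sp=4, e=sp−y=4; I=4, D=e−e_prev=4; u=0·4+3/4·4+1/4·4=4; next y=-1/10·0+1·4=4
n=1: y=4, sp=4, e=sp−y=0; I=4, D=e−e_prev=-4; u=0·0+3/4·4+1/4·(-4)=2; next y=-1/10·4+1·2=1.6
n=2: y=1.6, sp=2, e=sp−y=0.4; I=4.4, D=e−e_prev=0.4; u=0·0.4+3/4·4.4+1/4·0.4=3.4; next y=-1/10·1.6+1·3.4=3.24
n=3: y=3.24, sp=2, e=sp−y=-1.24; I=3.16, D=e−e_prev=-1.64; u=0·(-1.24)+3/4·3.16+1/4·(-1.64)=1.96; next y=-1/10·3.24+1·1.96=1.636
n=4: y=1.636, sp=2, e=sp−y=0.364; I=3.524, D=e−e_prev=1.604; u=0·0.364+3/4·3.524+1/4·1.604=3.044; next y=-1/10·1.636+1·3.044=2.8804
n=5: y=2.8804, sp=2, e=sp−y=-0.8804; I=2.6436, D=e−e_prev=-1.2444; u=0·(-0.8804)+3/4·2.6436+1/4·(-1.2444)=1.6716; next y=-1/10·2.8804+1·1.6716=1.38356
n=6: y=1.38356, sp=2, e=sp−y=0.61644; I=3.26004, D=e−e_prev=1.49684; u=0·0.61644+3/4·3.26004+1/4·1.49684=2.81924; next y=-1/10·1.38356+1·2.81924=2.680884
n=7: y=2.680884, sp=2, e=sp−y=-0.680884; I=2.579156, D=e−e_prev=-1.297324; u=0·(-0.680884)+3/4·2.579156+1/4·(-1.297324)=1.610036; next y=-1/10·2.680884+1·1.610036≈1.341948
n=8: y≈1.341948, sp=2, e=sp−y≈0.658052; I≈3.237208, D=e−e_prev≈1.338936; u=0·0.658052+3/4·3.237208+1/4·1.338936≈2.762640; next y=-1/10·1.341948+1·2.762640≈2.628446
n=9: y≈2.628446, sp=2, e=sp−y≈-0.628446; I≈2.608763, D=e−e_prev≈-1.286498; u=0·(-0.628446)+3/4·2.608763+1/4·(-1.286498)≈1.634948; next y=-1/10·2.628446+1·1.634948≈1.372103
n=10: y≈1.372103, sp=3, e=sp−y≈1.627897; I≈4.236660, D=e−e_prev≈2.256343; u=0·1.627897+3/4·4.236660+1/4·2.256343≈3.741580; next y=-1/10·1.372103+1·3.741580≈3.604370
n=11: y≈3.604370, sp=3, e=sp−y≈-0.604370; I≈3.632290, D=e−e_prev≈-2.232267; u=0·(-0.604370)+3/4·3.632290+1/4·(-2.232267)≈2.166150; next y=-1/10·3.604370+1·2.166150≈1.805713
n=12: y≈1.805713, sp=3, e=sp−y≈1.194287; I≈4.826576, D=e−e_prev≈1.798657; u=0·1.194287+3/4·4.826576+1/4·1.798657≈4.069596; next y=-1/10·1.805713+1·4.069596≈3.889025

0 4 4.000 0.000
1 4 2.000 4.000
2 2 3.400 1.600
3 2 1.960 3.240
4 2 3.044 1.636
5 2 1.672 2.880
6 2 2.819 1.384
7 2 1.610 2.681
8 2 2.763 1.342
9 2 1.635 2.628
10 3 3.742 1.372
11 3 2.166 3.604
12 3 4.070 1.806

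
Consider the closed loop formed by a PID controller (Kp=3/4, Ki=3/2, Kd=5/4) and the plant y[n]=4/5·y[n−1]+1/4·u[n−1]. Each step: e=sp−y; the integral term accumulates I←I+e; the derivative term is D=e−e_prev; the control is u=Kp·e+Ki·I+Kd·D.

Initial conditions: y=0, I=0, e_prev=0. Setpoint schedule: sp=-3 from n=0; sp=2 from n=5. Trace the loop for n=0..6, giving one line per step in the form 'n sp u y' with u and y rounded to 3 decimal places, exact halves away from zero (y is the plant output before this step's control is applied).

(exact arithmetic carried between steps; '≈' marks a value shown rounded to 6 d.p. or computed from one; I and e_prev carry over from the previous line; the table rounds u and y to 3 d.p., halves away from zero)
n=0: y=0, sp=-3, e=sp−y=-3; I=-3, D=e−e_prev=-3; u=3/4·(-3)+3/2·(-3)+5/4·(-3)=-10.5; next y=4/5·0+1/4·(-10.5)=-2.625
n=1: y=-2.625, sp=-3, e=sp−y=-0.375; I=-3.375, D=e−e_prev=2.625; u=3/4·(-0.375)+3/2·(-3.375)+5/4·2.625=-2.0625; next y=4/5·(-2.625)+1/4·(-2.0625)=-2.615625
n=2: y=-2.615625, sp=-3, e=sp−y=-0.384375; I=-3.759375, D=e−e_prev=-0.009375; u=3/4·(-0.384375)+3/2·(-3.759375)+5/4·(-0.009375)≈-5.939063; next y=4/5·(-2.615625)+1/4·(-5.939063)≈-3.577266
n=3: y≈-3.577266, sp=-3, e=sp−y≈0.577266; I≈-3.182109, D=e−e_prev≈0.961641; u=3/4·0.577266+3/2·(-3.182109)+5/4·0.961641≈-3.138164; next y=4/5·(-3.577266)+1/4·(-3.138164)≈-3.646354
n=4: y≈-3.646354, sp=-3, e=sp−y≈0.646354; I≈-2.535756, D=e−e_prev≈0.069088; u=3/4·0.646354+3/2·(-2.535756)+5/4·0.069088≈-3.232509; next y=4/5·(-3.646354)+1/4·(-3.232509)≈-3.725210
n=5: y≈-3.725210, sp=2, e=sp−y≈5.725210; I≈3.189454, D=e−e_prev≈5.078856; u=3/4·5.725210+3/2·3.189454+5/4·5.078856≈15.426659; next y=4/5·(-3.725210)+1/4·15.426659≈0.876497
n=6: y≈0.876497, sp=2, e=sp−y≈1.123503; I≈4.312957, D=e−e_prev≈-4.601707; u=3/4·1.123503+3/2·4.312957+5/4·(-4.601707)≈1.559930; next y=4/5·0.876497+1/4·1.559930≈1.091180

0 -3 -10.500 0.000
1 -3 -2.063 -2.625
2 -3 -5.939 -2.616
3 -3 -3.138 -3.577
4 -3 -3.233 -3.646
5 2 15.427 -3.725
6 2 1.560 0.876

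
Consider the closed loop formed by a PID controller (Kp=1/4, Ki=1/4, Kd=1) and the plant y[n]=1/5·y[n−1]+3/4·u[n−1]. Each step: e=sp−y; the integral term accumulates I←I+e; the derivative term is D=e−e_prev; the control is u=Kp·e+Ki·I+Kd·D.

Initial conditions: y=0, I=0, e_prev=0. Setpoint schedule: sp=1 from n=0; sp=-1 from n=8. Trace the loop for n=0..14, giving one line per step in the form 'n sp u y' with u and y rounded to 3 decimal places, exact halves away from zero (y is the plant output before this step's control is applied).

0 1 1.500 0.000
1 1 -0.938 1.125
2 1 2.561 -0.478
3 1 -2.127 1.825
4 1 4.553 -1.231
5 1 -4.544 3.169
6 1 8.227 -2.774
7 1 -9.357 5.616
8 -1 12.144 -5.894
9 -1 -16.878 7.929
10 -1 23.216 -11.072
11 -1 -32.672 15.198
12 -1 44.542 -21.465
13 -1 -62.872 29.114
14 -1 85.845 -41.331

(exact arithmetic carried between steps; '≈' marks a value shown rounded to 6 d.p. or computed from one; I and e_prev carry over from the previous line; the table rounds u and y to 3 d.p., halves away from zero)
n=0: y=0, sp=1, e=sp−y=1; I=1, D=e−e_prev=1; u=1/4·1+1/4·1+1·1=1.5; next y=1/5·0+3/4·1.5=1.125
n=1: y=1.125, sp=1, e=sp−y=-0.125; I=0.875, D=e−e_prev=-1.125; u=1/4·(-0.125)+1/4·0.875+1·(-1.125)=-0.9375; next y=1/5·1.125+3/4·(-0.9375)=-0.478125
n=2: y=-0.478125, sp=1, e=sp−y=1.478125; I=2.353125, D=e−e_prev=1.603125; u=1/4·1.478125+1/4·2.353125+1·1.603125≈2.560938; next y=1/5·(-0.478125)+3/4·2.560938≈1.825078
n=3: y≈1.825078, sp=1, e=sp−y≈-0.825078; I≈1.528047, D=e−e_prev≈-2.303203; u=1/4·(-0.825078)+1/4·1.528047+1·(-2.303203)≈-2.127461; next y=1/5·1.825078+3/4·(-2.127461)≈-1.230580
n=4: y≈-1.230580, sp=1, e=sp−y≈2.230580; I≈3.758627, D=e−e_prev≈3.055658; u=1/4·2.230580+1/4·3.758627+1·3.055658≈4.552960; next y=1/5·(-1.230580)+3/4·4.552960≈3.168604
n=5: y≈3.168604, sp=1, e=sp−y≈-2.168604; I≈1.590023, D=e−e_prev≈-4.399184; u=1/4·(-2.168604)+1/4·1.590023+1·(-4.399184)≈-4.543829; next y=1/5·3.168604+3/4·(-4.543829)≈-2.774151
n=6: y≈-2.774151, sp=1, e=sp−y≈3.774151; I≈5.364174, D=e−e_prev≈5.942755; u=1/4·3.774151+1/4·5.364174+1·5.942755≈8.227336; next y=1/5·(-2.774151)+3/4·8.227336≈5.615672
n=7: y≈5.615672, sp=1, e=sp−y≈-4.615672; I≈0.748502, D=e−e_prev≈-8.389823; u=1/4·(-4.615672)+1/4·0.748502+1·(-8.389823)≈-9.356616; next y=1/5·5.615672+3/4·(-9.356616)≈-5.894327
n=8: y≈-5.894327, sp=-1, e=sp−y≈4.894327; I≈5.642829, D=e−e_prev≈9.510000; u=1/4·4.894327+1/4·5.642829+1·9.510000≈12.144289; next y=1/5·(-5.894327)+3/4·12.144289≈7.929351
n=9: y≈7.929351, sp=-1, e=sp−y≈-8.929351; I≈-3.286522, D=e−e_prev≈-13.823678; u=1/4·(-8.929351)+1/4·(-3.286522)+1·(-13.823678)≈-16.877647; next y=1/5·7.929351+3/4·(-16.877647)≈-11.072365
n=10: y≈-11.072365, sp=-1, e=sp−y≈10.072365; I≈6.785843, D=e−e_prev≈19.001716; u=1/4·10.072365+1/4·6.785843+1·19.001716≈23.216268; next y=1/5·(-11.072365)+3/4·23.216268≈15.197728
n=11: y≈15.197728, sp=-1, e=sp−y≈-16.197728; I≈-9.411885, D=e−e_prev≈-26.270093; u=1/4·(-16.197728)+1/4·(-9.411885)+1·(-26.270093)≈-32.672496; next y=1/5·15.197728+3/4·(-32.672496)≈-21.464826
n=12: y≈-21.464826, sp=-1, e=sp−y≈20.464826; I≈11.052942, D=e−e_prev≈36.662554; u=1/4·20.464826+1/4·11.052942+1·36.662554≈44.541996; next y=1/5·(-21.464826)+3/4·44.541996≈29.113532
n=13: y≈29.113532, sp=-1, e=sp−y≈-30.113532; I≈-19.060590, D=e−e_prev≈-50.578358; u=1/4·(-30.113532)+1/4·(-19.060590)+1·(-50.578358)≈-62.871889; next y=1/5·29.113532+3/4·(-62.871889)≈-41.331210
n=14: y≈-41.331210, sp=-1, e=sp−y≈40.331210; I≈21.270620, D=e−e_prev≈70.444742; u=1/4·40.331210+1/4·21.270620+1·70.444742≈85.845200; next y=1/5·(-41.331210)+3/4·85.845200≈56.117658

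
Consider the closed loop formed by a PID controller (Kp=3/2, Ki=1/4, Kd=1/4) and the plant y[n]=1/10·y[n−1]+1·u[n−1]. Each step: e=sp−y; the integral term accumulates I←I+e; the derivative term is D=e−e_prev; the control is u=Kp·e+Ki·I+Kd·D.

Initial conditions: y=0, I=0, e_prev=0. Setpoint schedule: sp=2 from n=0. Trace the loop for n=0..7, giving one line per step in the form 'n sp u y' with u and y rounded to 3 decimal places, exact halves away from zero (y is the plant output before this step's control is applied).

(exact arithmetic carried between steps; '≈' marks a value shown rounded to 6 d.p. or computed from one; I and e_prev carry over from the previous line; the table rounds u and y to 3 d.p., halves away from zero)
n=0: y=0, sp=2, e=sp−y=2; I=2, D=e−e_prev=2; u=3/2·2+1/4·2+1/4·2=4; next y=1/10·0+1·4=4
n=1: y=4, sp=2, e=sp−y=-2; I=0, D=e−e_prev=-4; u=3/2·(-2)+1/4·0+1/4·(-4)=-4; next y=1/10·4+1·(-4)=-3.6
n=2: y=-3.6, sp=2, e=sp−y=5.6; I=5.6, D=e−e_prev=7.6; u=3/2·5.6+1/4·5.6+1/4·7.6=11.7; next y=1/10·(-3.6)+1·11.7=11.34
n=3: y=11.34, sp=2, e=sp−y=-9.34; I=-3.74, D=e−e_prev=-14.94; u=3/2·(-9.34)+1/4·(-3.74)+1/4·(-14.94)=-18.68; next y=1/10·11.34+1·(-18.68)=-17.546
n=4: y=-17.546, sp=2, e=sp−y=19.546; I=15.806, D=e−e_prev=28.886; u=3/2·19.546+1/4·15.806+1/4·28.886=40.492; next y=1/10·(-17.546)+1·40.492=38.7374
n=5: y=38.7374, sp=2, e=sp−y=-36.7374; I=-20.9314, D=e−e_prev=-56.2834; u=3/2·(-36.7374)+1/4·(-20.9314)+1/4·(-56.2834)=-74.4098; next y=1/10·38.7374+1·(-74.4098)=-70.53606
n=6: y=-70.53606, sp=2, e=sp−y=72.53606; I=51.60466, D=e−e_prev=109.27346; u=3/2·72.53606+1/4·51.60466+1/4·109.27346=149.02362; next y=1/10·(-70.53606)+1·149.02362=141.970014
n=7: y=141.970014, sp=2, e=sp−y=-139.970014; I=-88.365354, D=e−e_prev=-212.506074; u=3/2·(-139.970014)+1/4·(-88.365354)+1/4·(-212.506074)=-285.172878; next y=1/10·141.970014+1·(-285.172878)≈-270.975877

0 2 4.000 0.000
1 2 -4.000 4.000
2 2 11.700 -3.600
3 2 -18.680 11.340
4 2 40.492 -17.546
5 2 -74.410 38.737
6 2 149.024 -70.536
7 2 -285.173 141.970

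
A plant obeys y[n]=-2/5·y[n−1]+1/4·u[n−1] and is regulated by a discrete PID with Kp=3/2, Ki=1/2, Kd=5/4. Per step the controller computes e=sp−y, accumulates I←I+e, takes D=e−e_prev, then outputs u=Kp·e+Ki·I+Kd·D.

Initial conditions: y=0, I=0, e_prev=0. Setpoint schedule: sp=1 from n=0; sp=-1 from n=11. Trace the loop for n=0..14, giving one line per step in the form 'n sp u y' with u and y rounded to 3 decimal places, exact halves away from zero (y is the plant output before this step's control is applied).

0 1 3.250 0.000
1 1 -0.141 0.813
2 1 4.780 -0.360
3 1 -1.528 1.339
4 1 7.761 -0.918
5 1 -4.582 2.307
6 1 13.016 -2.068
7 1 -10.906 4.081
8 1 22.672 -4.359
9 1 -23.454 7.412
10 1 40.833 -8.828
11 -1 -54.398 13.740
12 -1 75.655 -19.095
13 -1 -104.694 26.552
14 -1 144.465 -36.794

(exact arithmetic carried between steps; '≈' marks a value shown rounded to 6 d.p. or computed from one; I and e_prev carry over from the previous line; the table rounds u and y to 3 d.p., halves away from zero)
n=0: y=0, sp=1, e=sp−y=1; I=1, D=e−e_prev=1; u=3/2·1+1/2·1+5/4·1=3.25; next y=-2/5·0+1/4·3.25=0.8125
n=1: y=0.8125, sp=1, e=sp−y=0.1875; I=1.1875, D=e−e_prev=-0.8125; u=3/2·0.1875+1/2·1.1875+5/4·(-0.8125)=-0.140625; next y=-2/5·0.8125+1/4·(-0.140625)≈-0.360156
n=2: y≈-0.360156, sp=1, e=sp−y≈1.360156; I≈2.547656, D=e−e_prev≈1.172656; u=3/2·1.360156+1/2·2.547656+5/4·1.172656≈4.779883; next y=-2/5·(-0.360156)+1/4·4.779883≈1.339033
n=3: y≈1.339033, sp=1, e=sp−y≈-0.339033; I≈2.208623, D=e−e_prev≈-1.699189; u=3/2·(-0.339033)+1/2·2.208623+5/4·(-1.699189)≈-1.528225; next y=-2/5·1.339033+1/4·(-1.528225)≈-0.917670
n=4: y≈-0.917670, sp=1, e=sp−y≈1.917670; I≈4.126293, D=e−e_prev≈2.256703; u=3/2·1.917670+1/2·4.126293+5/4·2.256703≈7.760529; next y=-2/5·(-0.917670)+1/4·7.760529≈2.307200
n=5: y≈2.307200, sp=1, e=sp−y≈-1.307200; I≈2.819093, D=e−e_prev≈-3.224870; u=3/2·(-1.307200)+1/2·2.819093+5/4·(-3.224870)≈-4.582341; next y=-2/5·2.307200+1/4·(-4.582341)≈-2.068465
n=6: y≈-2.068465, sp=1, e=sp−y≈3.068465; I≈5.887558, D=e−e_prev≈4.375665; u=3/2·3.068465+1/2·5.887558+5/4·4.375665≈13.016059; next y=-2/5·(-2.068465)+1/4·13.016059≈4.081401
n=7: y≈4.081401, sp=1, e=sp−y≈-3.081401; I≈2.806157, D=e−e_prev≈-6.149866; u=3/2·(-3.081401)+1/2·2.806157+5/4·(-6.149866)≈-10.906355; next y=-2/5·4.081401+1/4·(-10.906355)≈-4.359149
n=8: y≈-4.359149, sp=1, e=sp−y≈5.359149; I≈8.165306, D=e−e_prev≈8.440550; u=3/2·5.359149+1/2·8.165306+5/4·8.440550≈22.672064; next y=-2/5·(-4.359149)+1/4·22.672064≈7.411676
n=9: y≈7.411676, sp=1, e=sp−y≈-6.411676; I≈1.753631, D=e−e_prev≈-11.770825; u=3/2·(-6.411676)+1/2·1.753631+5/4·(-11.770825)≈-23.454229; next y=-2/5·7.411676+1/4·(-23.454229)≈-8.828227
n=10: y≈-8.828227, sp=1, e=sp−y≈9.828227; I≈11.581858, D=e−e_prev≈16.239903; u=3/2·9.828227+1/2·11.581858+5/4·16.239903≈40.833149; next y=-2/5·(-8.828227)+1/4·40.833149≈13.739578
n=11: y≈13.739578, sp=-1, e=sp−y≈-14.739578; I≈-3.157720, D=e−e_prev≈-24.567806; u=3/2·(-14.739578)+1/2·(-3.157720)+5/4·(-24.567806)≈-54.397985; next y=-2/5·13.739578+1/4·(-54.397985)≈-19.095328
n=12: y≈-19.095328, sp=-1, e=sp−y≈18.095328; I≈14.937607, D=e−e_prev≈32.834906; u=3/2·18.095328+1/2·14.937607+5/4·32.834906≈75.655427; next y=-2/5·(-19.095328)+1/4·75.655427≈26.551988
n=13: y≈26.551988, sp=-1, e=sp−y≈-27.551988; I≈-12.614381, D=e−e_prev≈-45.647315; u=3/2·(-27.551988)+1/2·(-12.614381)+5/4·(-45.647315)≈-104.694316; next y=-2/5·26.551988+1/4·(-104.694316)≈-36.794374
n=14: y≈-36.794374, sp=-1, e=sp−y≈35.794374; I≈23.179994, D=e−e_prev≈63.346362; u=3/2·35.794374+1/2·23.179994+5/4·63.346362≈144.464510; next y=-2/5·(-36.794374)+1/4·144.464510≈50.833877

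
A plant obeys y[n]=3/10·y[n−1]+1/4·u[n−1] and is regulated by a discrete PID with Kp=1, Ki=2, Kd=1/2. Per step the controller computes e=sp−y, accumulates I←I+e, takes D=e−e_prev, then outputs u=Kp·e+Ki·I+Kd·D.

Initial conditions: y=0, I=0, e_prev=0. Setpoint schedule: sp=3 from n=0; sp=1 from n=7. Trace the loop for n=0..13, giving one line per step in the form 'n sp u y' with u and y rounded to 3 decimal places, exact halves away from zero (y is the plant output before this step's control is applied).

0 3 10.500 0.000
1 3 5.813 2.625
2 3 9.220 2.241
3 3 7.969 2.977
4 3 8.704 2.885
5 3 8.340 3.042
6 3 8.489 2.998
7 1 1.388 3.022
8 1 4.545 1.254
9 1 2.248 1.512
10 1 3.091 1.016
11 1 2.595 1.077
12 1 2.840 0.972
13 1 2.740 1.002

(exact arithmetic carried between steps; '≈' marks a value shown rounded to 6 d.p. or computed from one; I and e_prev carry over from the previous line; the table rounds u and y to 3 d.p., halves away from zero)
n=0: y=0, sp=3, e=sp−y=3; I=3, D=e−e_prev=3; u=1·3+2·3+1/2·3=10.5; next y=3/10·0+1/4·10.5=2.625
n=1: y=2.625, sp=3, e=sp−y=0.375; I=3.375, D=e−e_prev=-2.625; u=1·0.375+2·3.375+1/2·(-2.625)=5.8125; next y=3/10·2.625+1/4·5.8125=2.240625
n=2: y=2.240625, sp=3, e=sp−y=0.759375; I=4.134375, D=e−e_prev=0.384375; u=1·0.759375+2·4.134375+1/2·0.384375≈9.220313; next y=3/10·2.240625+1/4·9.220313≈2.977266
n=3: y≈2.977266, sp=3, e=sp−y≈0.022734; I≈4.157109, D=e−e_prev≈-0.736641; u=1·0.022734+2·4.157109+1/2·(-0.736641)≈7.968633; next y=3/10·2.977266+1/4·7.968633≈2.885338
n=4: y≈2.885338, sp=3, e=sp−y≈0.114662; I≈4.271771, D=e−e_prev≈0.091928; u=1·0.114662+2·4.271771+1/2·0.091928≈8.704169; next y=3/10·2.885338+1/4·8.704169≈3.041644
n=5: y≈3.041644, sp=3, e=sp−y≈-0.041644; I≈4.230128, D=e−e_prev≈-0.156306; u=1·(-0.041644)+2·4.230128+1/2·(-0.156306)≈8.340459; next y=3/10·3.041644+1/4·8.340459≈2.997608
n=6: y≈2.997608, sp=3, e=sp−y≈0.002392; I≈4.232520, D=e−e_prev≈0.044036; u=1·0.002392+2·4.232520+1/2·0.044036≈8.489450; next y=3/10·2.997608+1/4·8.489450≈3.021645
n=7: y≈3.021645, sp=1, e=sp−y≈-2.021645; I≈2.210875, D=e−e_prev≈-2.024037; u=1·(-2.021645)+2·2.210875+1/2·(-2.024037)≈1.388087; next y=3/10·3.021645+1/4·1.388087≈1.253515
n=8: y≈1.253515, sp=1, e=sp−y≈-0.253515; I≈1.957360, D=e−e_prev≈1.768130; u=1·(-0.253515)+2·1.957360+1/2·1.768130≈4.545270; next y=3/10·1.253515+1/4·4.545270≈1.512372
n=9: y≈1.512372, sp=1, e=sp−y≈-0.512372; I≈1.444988, D=e−e_prev≈-0.258857; u=1·(-0.512372)+2·1.444988+1/2·(-0.258857)≈2.248176; next y=3/10·1.512372+1/4·2.248176≈1.015756
n=10: y≈1.015756, sp=1, e=sp−y≈-0.015756; I≈1.429232, D=e−e_prev≈0.496616; u=1·(-0.015756)+2·1.429232+1/2·0.496616≈3.091018; next y=3/10·1.015756+1/4·3.091018≈1.077481
n=11: y≈1.077481, sp=1, e=sp−y≈-0.077481; I≈1.351751, D=e−e_prev≈-0.061726; u=1·(-0.077481)+2·1.351751+1/2·(-0.061726)≈2.595159; next y=3/10·1.077481+1/4·2.595159≈0.972034
n=12: y≈0.972034, sp=1, e=sp−y≈0.027966; I≈1.379717, D=e−e_prev≈0.105447; u=1·0.027966+2·1.379717+1/2·0.105447≈2.840124; next y=3/10·0.972034+1/4·2.840124≈1.001641
n=13: y≈1.001641, sp=1, e=sp−y≈-0.001641; I≈1.378076, D=e−e_prev≈-0.029607; u=1·(-0.001641)+2·1.378076+1/2·(-0.029607)≈2.739707; next y=3/10·1.001641+1/4·2.739707≈0.985419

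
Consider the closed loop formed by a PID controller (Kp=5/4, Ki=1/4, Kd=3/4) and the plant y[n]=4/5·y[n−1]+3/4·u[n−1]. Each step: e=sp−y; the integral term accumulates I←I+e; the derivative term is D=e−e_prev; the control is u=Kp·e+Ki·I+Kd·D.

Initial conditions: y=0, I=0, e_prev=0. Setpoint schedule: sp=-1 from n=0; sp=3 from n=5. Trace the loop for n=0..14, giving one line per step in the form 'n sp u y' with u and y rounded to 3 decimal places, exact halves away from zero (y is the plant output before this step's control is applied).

(exact arithmetic carried between steps; '≈' marks a value shown rounded to 6 d.p. or computed from one; I and e_prev carry over from the previous line; the table rounds u and y to 3 d.p., halves away from zero)
n=0: y=0, sp=-1, e=sp−y=-1; I=-1, D=e−e_prev=-1; u=5/4·(-1)+1/4·(-1)+3/4·(-1)=-2.25; next y=4/5·0+3/4·(-2.25)=-1.6875
n=1: y=-1.6875, sp=-1, e=sp−y=0.6875; I=-0.3125, D=e−e_prev=1.6875; u=5/4·0.6875+1/4·(-0.3125)+3/4·1.6875=2.046875; next y=4/5·(-1.6875)+3/4·2.046875≈0.185156
n=2: y≈0.185156, sp=-1, e=sp−y≈-1.185156; I≈-1.497656, D=e−e_prev≈-1.872656; u=5/4·(-1.185156)+1/4·(-1.497656)+3/4·(-1.872656)≈-3.260352; next y=4/5·0.185156+3/4·(-3.260352)≈-2.297139
n=3: y≈-2.297139, sp=-1, e=sp−y≈1.297139; I≈-0.200518, D=e−e_prev≈2.482295; u=5/4·1.297139+1/4·(-0.200518)+3/4·2.482295≈3.433015; next y=4/5·(-2.297139)+3/4·3.433015≈0.737050
n=4: y≈0.737050, sp=-1, e=sp−y≈-1.737050; I≈-1.937568, D=e−e_prev≈-3.034189; u=5/4·(-1.737050)+1/4·(-1.937568)+3/4·(-3.034189)≈-4.931347; next y=4/5·0.737050+3/4·(-4.931347)≈-3.108870
n=5: y≈-3.108870, sp=3, e=sp−y≈6.108870; I≈4.171302, D=e−e_prev≈7.845920; u=5/4·6.108870+1/4·4.171302+3/4·7.845920≈14.563353; next y=4/5·(-3.108870)+3/4·14.563353≈8.435419
n=6: y≈8.435419, sp=3, e=sp−y≈-5.435419; I≈-1.264117, D=e−e_prev≈-11.544289; u=5/4·(-5.435419)+1/4·(-1.264117)+3/4·(-11.544289)≈-15.768519; next y=4/5·8.435419+3/4·(-15.768519)≈-5.078054
n=7: y≈-5.078054, sp=3, e=sp−y≈8.078054; I≈6.813937, D=e−e_prev≈13.513473; u=5/4·8.078054+1/4·6.813937+3/4·13.513473≈21.936157; next y=4/5·(-5.078054)+3/4·21.936157≈12.389674
n=8: y≈12.389674, sp=3, e=sp−y≈-9.389674; I≈-2.575737, D=e−e_prev≈-17.467729; u=5/4·(-9.389674)+1/4·(-2.575737)+3/4·(-17.467729)≈-25.481824; next y=4/5·12.389674+3/4·(-25.481824)≈-9.199628
n=9: y≈-9.199628, sp=3, e=sp−y≈12.199628; I≈9.623891, D=e−e_prev≈21.589303; u=5/4·12.199628+1/4·9.623891+3/4·21.589303≈33.847485; next y=4/5·(-9.199628)+3/4·33.847485≈18.025911
n=10: y≈18.025911, sp=3, e=sp−y≈-15.025911; I≈-5.402020, D=e−e_prev≈-27.225540; u=5/4·(-15.025911)+1/4·(-5.402020)+3/4·(-27.225540)≈-40.552049; next y=4/5·18.025911+3/4·(-40.552049)≈-15.993308
n=11: y≈-15.993308, sp=3, e=sp−y≈18.993308; I≈13.591288, D=e−e_prev≈34.019219; u=5/4·18.993308+1/4·13.591288+3/4·34.019219≈52.653871; next y=4/5·(-15.993308)+3/4·52.653871≈26.695757
n=12: y≈26.695757, sp=3, e=sp−y≈-23.695757; I≈-10.104469, D=e−e_prev≈-42.689064; u=5/4·(-23.695757)+1/4·(-10.104469)+3/4·(-42.689064)≈-64.162612; next y=4/5·26.695757+3/4·(-64.162612)≈-26.765353
n=13: y≈-26.765353, sp=3, e=sp−y≈29.765353; I≈19.660884, D=e−e_prev≈53.461110; u=5/4·29.765353+1/4·19.660884+3/4·53.461110≈82.217745; next y=4/5·(-26.765353)+3/4·82.217745≈40.251026
n=14: y≈40.251026, sp=3, e=sp−y≈-37.251026; I≈-17.590142, D=e−e_prev≈-67.016380; u=5/4·(-37.251026)+1/4·(-17.590142)+3/4·(-67.016380)≈-101.223603; next y=4/5·40.251026+3/4·(-101.223603)≈-43.716881

0 -1 -2.250 0.000
1 -1 2.047 -1.688
2 -1 -3.260 0.185
3 -1 3.433 -2.297
4 -1 -4.931 0.737
5 3 14.563 -3.109
6 3 -15.769 8.435
7 3 21.936 -5.078
8 3 -25.482 12.390
9 3 33.847 -9.200
10 3 -40.552 18.026
11 3 52.654 -15.993
12 3 -64.163 26.696
13 3 82.218 -26.765
14 3 -101.224 40.251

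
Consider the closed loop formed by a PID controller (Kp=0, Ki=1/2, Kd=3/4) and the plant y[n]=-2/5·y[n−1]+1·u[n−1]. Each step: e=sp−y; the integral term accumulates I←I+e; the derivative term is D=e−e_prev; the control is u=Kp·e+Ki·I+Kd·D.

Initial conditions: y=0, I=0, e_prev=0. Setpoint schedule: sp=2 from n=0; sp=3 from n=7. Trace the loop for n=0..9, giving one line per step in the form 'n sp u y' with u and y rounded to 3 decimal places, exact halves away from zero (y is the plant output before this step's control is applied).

(exact arithmetic carried between steps; '≈' marks a value shown rounded to 6 d.p. or computed from one; I and e_prev carry over from the previous line; the table rounds u and y to 3 d.p., halves away from zero)
n=0: y=0, sp=2, e=sp−y=2; I=2, D=e−e_prev=2; u=0·2+1/2·2+3/4·2=2.5; next y=-2/5·0+1·2.5=2.5
n=1: y=2.5, sp=2, e=sp−y=-0.5; I=1.5, D=e−e_prev=-2.5; u=0·(-0.5)+1/2·1.5+3/4·(-2.5)=-1.125; next y=-2/5·2.5+1·(-1.125)=-2.125
n=2: y=-2.125, sp=2, e=sp−y=4.125; I=5.625, D=e−e_prev=4.625; u=0·4.125+1/2·5.625+3/4·4.625=6.28125; next y=-2/5·(-2.125)+1·6.28125=7.13125
n=3: y=7.13125, sp=2, e=sp−y=-5.13125; I=0.49375, D=e−e_prev=-9.25625; u=0·(-5.13125)+1/2·0.49375+3/4·(-9.25625)≈-6.695313; next y=-2/5·7.13125+1·(-6.695313)≈-9.547813
n=4: y≈-9.547813, sp=2, e=sp−y≈11.547813; I≈12.041563, D=e−e_prev≈16.679063; u=0·11.547813+1/2·12.041563+3/4·16.679063≈18.530078; next y=-2/5·(-9.547813)+1·18.530078≈22.349203
n=5: y≈22.349203, sp=2, e=sp−y≈-20.349203; I≈-8.307641, D=e−e_prev≈-31.897016; u=0·(-20.349203)+1/2·(-8.307641)+3/4·(-31.897016)≈-28.076582; next y=-2/5·22.349203+1·(-28.076582)≈-37.016263
n=6: y≈-37.016263, sp=2, e=sp−y≈39.016263; I≈30.708623, D=e−e_prev≈59.365466; u=0·39.016263+1/2·30.708623+3/4·59.365466≈59.878411; next y=-2/5·(-37.016263)+1·59.878411≈74.684916
n=7: y≈74.684916, sp=3, e=sp−y≈-71.684916; I≈-40.976294, D=e−e_prev≈-110.701180; u=0·(-71.684916)+1/2·(-40.976294)+3/4·(-110.701180)≈-103.514032; next y=-2/5·74.684916+1·(-103.514032)≈-133.387998
n=8: y≈-133.387998, sp=3, e=sp−y≈136.387998; I≈95.411704, D=e−e_prev≈208.072915; u=0·136.387998+1/2·95.411704+3/4·208.072915≈203.760538; next y=-2/5·(-133.387998)+1·203.760538≈257.115738
n=9: y≈257.115738, sp=3, e=sp−y≈-254.115738; I≈-158.704033, D=e−e_prev≈-390.503736; u=0·(-254.115738)+1/2·(-158.704033)+3/4·(-390.503736)≈-372.229818; next y=-2/5·257.115738+1·(-372.229818)≈-475.076113

0 2 2.500 0.000
1 2 -1.125 2.500
2 2 6.281 -2.125
3 2 -6.695 7.131
4 2 18.530 -9.548
5 2 -28.077 22.349
6 2 59.878 -37.016
7 3 -103.514 74.685
8 3 203.761 -133.388
9 3 -372.230 257.116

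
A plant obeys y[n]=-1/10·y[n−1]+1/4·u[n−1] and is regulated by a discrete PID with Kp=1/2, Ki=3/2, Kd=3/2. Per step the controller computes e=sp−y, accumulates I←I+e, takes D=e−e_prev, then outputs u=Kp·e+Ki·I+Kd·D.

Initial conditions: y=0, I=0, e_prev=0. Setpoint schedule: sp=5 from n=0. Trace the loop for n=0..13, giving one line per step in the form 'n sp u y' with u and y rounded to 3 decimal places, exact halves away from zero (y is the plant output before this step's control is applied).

(exact arithmetic carried between steps; '≈' marks a value shown rounded to 6 d.p. or computed from one; I and e_prev carry over from the previous line; the table rounds u and y to 3 d.p., halves away from zero)
n=0: y=0, sp=5, e=sp−y=5; I=5, D=e−e_prev=5; u=1/2·5+3/2·5+3/2·5=17.5; next y=-1/10·0+1/4·17.5=4.375
n=1: y=4.375, sp=5, e=sp−y=0.625; I=5.625, D=e−e_prev=-4.375; u=1/2·0.625+3/2·5.625+3/2·(-4.375)=2.1875; next y=-1/10·4.375+1/4·2.1875=0.109375
n=2: y=0.109375, sp=5, e=sp−y=4.890625; I=10.515625, D=e−e_prev=4.265625; u=1/2·4.890625+3/2·10.515625+3/2·4.265625≈24.617188; next y=-1/10·0.109375+1/4·24.617188≈6.143359
n=3: y≈6.143359, sp=5, e=sp−y≈-1.143359; I≈9.372266, D=e−e_prev≈-6.033984; u=1/2·(-1.143359)+3/2·9.372266+3/2·(-6.033984)≈4.435742; next y=-1/10·6.143359+1/4·4.435742≈0.494600
n=4: y≈0.494600, sp=5, e=sp−y≈4.505400; I≈13.877666, D=e−e_prev≈5.648760; u=1/2·4.505400+3/2·13.877666+3/2·5.648760≈31.542339; next y=-1/10·0.494600+1/4·31.542339≈7.836125
n=5: y≈7.836125, sp=5, e=sp−y≈-2.836125; I≈11.041541, D=e−e_prev≈-7.341525; u=1/2·(-2.836125)+3/2·11.041541+3/2·(-7.341525)≈4.131962; next y=-1/10·7.836125+1/4·4.131962≈0.249378
n=6: y≈0.249378, sp=5, e=sp−y≈4.750622; I≈15.792163, D=e−e_prev≈7.586747; u=1/2·4.750622+3/2·15.792163+3/2·7.586747≈37.443676; next y=-1/10·0.249378+1/4·37.443676≈9.335981
n=7: y≈9.335981, sp=5, e=sp−y≈-4.335981; I≈11.456182, D=e−e_prev≈-9.086603; u=1/2·(-4.335981)+3/2·11.456182+3/2·(-9.086603)≈1.386378; next y=-1/10·9.335981+1/4·1.386378≈-0.587004
n=8: y≈-0.587004, sp=5, e=sp−y≈5.587004; I≈17.043186, D=e−e_prev≈9.922985; u=1/2·5.587004+3/2·17.043186+3/2·9.922985≈43.242758; next y=-1/10·(-0.587004)+1/4·43.242758≈10.869390
n=9: y≈10.869390, sp=5, e=sp−y≈-5.869390; I≈11.173796, D=e−e_prev≈-11.456394; u=1/2·(-5.869390)+3/2·11.173796+3/2·(-11.456394)≈-3.358591; next y=-1/10·10.869390+1/4·(-3.358591)≈-1.926587
n=10: y≈-1.926587, sp=5, e=sp−y≈6.926587; I≈18.100383, D=e−e_prev≈12.795977; u=1/2·6.926587+3/2·18.100383+3/2·12.795977≈49.807833; next y=-1/10·(-1.926587)+1/4·49.807833≈12.644617
n=11: y≈12.644617, sp=5, e=sp−y≈-7.644617; I≈10.455766, D=e−e_prev≈-14.571204; u=1/2·(-7.644617)+3/2·10.455766+3/2·(-14.571204)≈-9.995465; next y=-1/10·12.644617+1/4·(-9.995465)≈-3.763328
n=12: y≈-3.763328, sp=5, e=sp−y≈8.763328; I≈19.219094, D=e−e_prev≈16.407945; u=1/2·8.763328+3/2·19.219094+3/2·16.407945≈57.822222; next y=-1/10·(-3.763328)+1/4·57.822222≈14.831888
n=13: y≈14.831888, sp=5, e=sp−y≈-9.831888; I≈9.387206, D=e−e_prev≈-18.595216; u=1/2·(-9.831888)+3/2·9.387206+3/2·(-18.595216)≈-18.727960; next y=-1/10·14.831888+1/4·(-18.727960)≈-6.165179

0 5 17.500 0.000
1 5 2.188 4.375
2 5 24.617 0.109
3 5 4.436 6.143
4 5 31.542 0.495
5 5 4.132 7.836
6 5 37.444 0.249
7 5 1.386 9.336
8 5 43.243 -0.587
9 5 -3.359 10.869
10 5 49.808 -1.927
11 5 -9.995 12.645
12 5 57.822 -3.763
13 5 -18.728 14.832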